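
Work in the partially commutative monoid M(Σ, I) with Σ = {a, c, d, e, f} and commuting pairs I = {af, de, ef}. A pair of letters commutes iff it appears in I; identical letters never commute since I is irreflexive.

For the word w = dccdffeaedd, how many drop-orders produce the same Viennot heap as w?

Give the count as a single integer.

0(d) covers ∅
1(c) covers 0:d
2(c) covers 1:c
3(d) covers 2:c
4(f) covers 3:d
5(f) covers 4:f
6(e) covers 2:c
7(a) covers 3:d, 6:e
8(e) covers 7:a
9(d) covers 5:f, 7:a
10(d) covers 9:d
floor of heap: 0:d
completions by unplaced set U, small U first (add the entries for U minus each lowest piece of U):
  |U|=1: {8}:1  {10}:1
  |U|=2: {8,10}:2  {9,10}:1
  |U|=3: {5,9,10}:1  {8,9,10}:3
  |U|=4: {4,5,9,10}:1  {5,8,9,10}:4  {7,8,9,10}:3
  |U|=5: {4,5,8,9,10}:5  {5,7,8,9,10}:7  {6,7,8,9,10}:3
  |U|=6: {4,5,7,8,9,10}:12  {5,6,7,8,9,10}:10
  |U|=7: {3,4,5,7,8,9,10}:12  {4,5,6,7,8,9,10}:22
  |U|=8: {3,4,5,6,7,8,9,10}:34
  |U|=9: {2,3,4,5,6,7,8,9,10}:34
  start at 0(d): 34

34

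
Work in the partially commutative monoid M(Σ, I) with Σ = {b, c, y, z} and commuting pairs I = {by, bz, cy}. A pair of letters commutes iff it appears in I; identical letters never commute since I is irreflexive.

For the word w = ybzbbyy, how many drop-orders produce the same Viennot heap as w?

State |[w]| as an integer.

0(y) covers ∅
1(b) covers ∅
2(z) covers 0:y
3(b) covers 1:b
4(b) covers 3:b
5(y) covers 2:z
6(y) covers 5:y
floor of heap: 0:y, 1:b
completions by unplaced set U, small U first (add the entries for U minus each lowest piece of U):
  |U|=1: {4}:1  {6}:1
  |U|=2: {3,4}:1  {4,6}:2  {5,6}:1
  |U|=3: {1,3,4}:1  {2,5,6}:1  {3,4,6}:3  {4,5,6}:3
  |U|=4: {0,2,5,6}:1  {1,3,4,6}:4  {2,4,5,6}:4  {3,4,5,6}:6
  |U|=5: {0,2,4,5,6}:5  {1,3,4,5,6}:10  {2,3,4,5,6}:10
  start at 0(y): 20
  start at 1(b): 15
sum over floor = 35

35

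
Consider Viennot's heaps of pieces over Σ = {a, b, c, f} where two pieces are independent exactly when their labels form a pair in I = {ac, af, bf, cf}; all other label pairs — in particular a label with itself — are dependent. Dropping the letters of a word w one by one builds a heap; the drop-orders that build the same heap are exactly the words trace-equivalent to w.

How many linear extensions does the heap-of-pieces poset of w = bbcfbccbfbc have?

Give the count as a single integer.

piece 0:b — minimal
piece 1:b rests on {0:b}
piece 2:c rests on {1:b}
piece 3:f — minimal
piece 4:b rests on {2:c}
piece 5:c rests on {4:b}
piece 6:c rests on {5:c}
piece 7:b rests on {6:c}
piece 8:f rests on {3:f}
piece 9:b rests on {7:b}
piece 10:c rests on {9:b}
minimal pieces: {0:b, 3:f}
ways to finish when only these pieces remain (= sum over removing one remaining piece with nothing left below it):
  1 left: {8}→1  {10}→1
  2 left: {3,8}→1  {8,10}→2  {9,10}→1
  3 left: {3,8,10}→3  {7,9,10}→1  {8,9,10}→3
  4 left: {3,8,9,10}→6  {6,7,9,10}→1  {7,8,9,10}→4
  5 left: {3,7,8,9,10}→10  {5,6,7,9,10}→1  {6,7,8,9,10}→5
  6 left: {3,6,7,8,9,10}→15  {4,5,6,7,9,10}→1  {5,6,7,8,9,10}→6
  7 left: {2,4,5,6,7,9,10}→1  {3,5,6,7,8,9,10}→21  {4,5,6,7,8,9,10}→7
  8 left: {1,2,4,5,6,7,9,10}→1  {2,4,5,6,7,8,9,10}→8  {3,4,5,6,7,8,9,10}→28
  9 left: {0,1,2,4,5,6,7,9,10}→1  {1,2,4,5,6,7,8,9,10}→9  {2,3,4,5,6,7,8,9,10}→36
  placing 0:b first → 45 extensions
  placing 3:f first → 10 extensions
total linear extensions = 55

55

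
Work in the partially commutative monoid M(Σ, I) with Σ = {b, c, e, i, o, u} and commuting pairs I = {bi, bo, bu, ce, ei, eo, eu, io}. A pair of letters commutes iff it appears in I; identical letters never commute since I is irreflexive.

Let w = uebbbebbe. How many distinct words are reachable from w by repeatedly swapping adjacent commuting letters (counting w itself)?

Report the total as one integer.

drop 0:u onto floor
drop 1:e onto floor
drop 2:b onto {1:e}
drop 3:b onto {2:b}
drop 4:b onto {3:b}
drop 5:e onto {4:b}
drop 6:b onto {5:e}
drop 7:b onto {6:b}
drop 8:e onto {7:b}
ground layer = {0:u, 1:e}
drop-orders for the pieces not yet dropped (sum over which currently-grounded one goes next):
  1 to go: {0} 1  {8} 1
  2 to go: {0,8} 2  {7,8} 1
  3 to go: {0,7,8} 3  {6,7,8} 1
  4 to go: {0,6,7,8} 4  {5,6,7,8} 1
  5 to go: {0,5,6,7,8} 5  {4,5,6,7,8} 1
  6 to go: {0,4,5,6,7,8} 6  {3,4,5,6,7,8} 1
  7 to go: {0,3,4,5,6,7,8} 7  {2,3,4,5,6,7,8} 1
  if 0:u drops first: 1 orders
  if 1:e drops first: 8 orders
heap linearizations: 9

9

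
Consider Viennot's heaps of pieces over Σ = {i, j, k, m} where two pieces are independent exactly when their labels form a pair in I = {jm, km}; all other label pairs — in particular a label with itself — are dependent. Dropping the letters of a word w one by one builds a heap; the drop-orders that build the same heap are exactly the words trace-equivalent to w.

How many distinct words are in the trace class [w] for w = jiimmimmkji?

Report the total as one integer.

6

drop 0:j onto floor
drop 1:i onto {0:j}
drop 2:i onto {1:i}
drop 3:m onto {2:i}
drop 4:m onto {3:m}
drop 5:i onto {4:m}
drop 6:m onto {5:i}
drop 7:m onto {6:m}
drop 8:k onto {5:i}
drop 9:j onto {8:k}
drop 10:i onto {7:m, 9:j}
ground layer = {0:j}
drop-orders for the pieces not yet dropped (sum over which currently-grounded one goes next):
  1 to go: {10} 1
  2 to go: {7,10} 1  {9,10} 1
  3 to go: {6,7,10} 1  {7,9,10} 2  {8,9,10} 1
  4 to go: {6,7,9,10} 3  {7,8,9,10} 3
  5 to go: {6,7,8,9,10} 6
  6 to go: {5,6,7,8,9,10} 6
  7 to go: {4,5,6,7,8,9,10} 6
  8 to go: {3,4,5,6,7,8,9,10} 6
  9 to go: {2,3,4,5,6,7,8,9,10} 6
  if 0:j drops first: 6 orders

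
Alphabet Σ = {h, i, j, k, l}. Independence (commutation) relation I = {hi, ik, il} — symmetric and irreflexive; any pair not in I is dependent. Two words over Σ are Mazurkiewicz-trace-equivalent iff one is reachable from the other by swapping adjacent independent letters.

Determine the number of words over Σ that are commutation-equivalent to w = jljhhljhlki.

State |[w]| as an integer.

#0=j has no predecessor
#1=l depends on [0:j]
#2=j depends on [1:l]
#3=h depends on [2:j]
#4=h depends on [3:h]
#5=l depends on [4:h]
#6=j depends on [5:l]
#7=h depends on [6:j]
#8=l depends on [7:h]
#9=k depends on [8:l]
#10=i depends on [6:j]
sources: [0:j]
N(rest) = Σ N(rest − s) over sources s of rest; N(one piece) = 1:
  size 1 → [9]=1  [10]=1
  size 2 → [8,9]=1  [9,10]=2
  size 3 → [7,8,9]=1  [8,9,10]=3
  size 4 → [7,8,9,10]=4
  size 5 → [6,7,8,9,10]=4
  size 6 → [5,6,7,8,9,10]=4
  size 7 → [4,5,6,7,8,9,10]=4
  size 8 → [3,4,5,6,7,8,9,10]=4
  size 9 → [2,3,4,5,6,7,8,9,10]=4
  first=0(j) contributes 4

4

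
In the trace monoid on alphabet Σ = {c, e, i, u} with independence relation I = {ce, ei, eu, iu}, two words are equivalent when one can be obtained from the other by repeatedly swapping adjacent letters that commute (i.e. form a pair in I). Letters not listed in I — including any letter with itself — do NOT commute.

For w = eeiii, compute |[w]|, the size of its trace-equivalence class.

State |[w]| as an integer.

piece 0:e — minimal
piece 1:e rests on {0:e}
piece 2:i — minimal
piece 3:i rests on {2:i}
piece 4:i rests on {3:i}
minimal pieces: {0:e, 2:i}
ways to finish when only these pieces remain (= sum over removing one remaining piece with nothing left below it):
  1 left: {1}→1  {4}→1
  2 left: {0,1}→1  {1,4}→2  {3,4}→1
  3 left: {0,1,4}→3  {1,3,4}→3  {2,3,4}→1
  placing 0:e first → 4 extensions
  placing 2:i first → 6 extensions
total linear extensions = 10

10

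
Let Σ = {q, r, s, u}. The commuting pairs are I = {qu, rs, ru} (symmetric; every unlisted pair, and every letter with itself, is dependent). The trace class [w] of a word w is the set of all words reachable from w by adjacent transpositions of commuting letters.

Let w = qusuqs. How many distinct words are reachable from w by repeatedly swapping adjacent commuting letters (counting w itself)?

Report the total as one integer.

piece 0:q — minimal
piece 1:u — minimal
piece 2:s rests on {0:q, 1:u}
piece 3:u rests on {2:s}
piece 4:q rests on {2:s}
piece 5:s rests on {3:u, 4:q}
minimal pieces: {0:q, 1:u}
ways to finish when only these pieces remain (= sum over removing one remaining piece with nothing left below it):
  1 left: {5}→1
  2 left: {3,5}→1  {4,5}→1
  3 left: {3,4,5}→2
  4 left: {2,3,4,5}→2
  placing 0:q first → 2 extensions
  placing 1:u first → 2 extensions
total linear extensions = 4

4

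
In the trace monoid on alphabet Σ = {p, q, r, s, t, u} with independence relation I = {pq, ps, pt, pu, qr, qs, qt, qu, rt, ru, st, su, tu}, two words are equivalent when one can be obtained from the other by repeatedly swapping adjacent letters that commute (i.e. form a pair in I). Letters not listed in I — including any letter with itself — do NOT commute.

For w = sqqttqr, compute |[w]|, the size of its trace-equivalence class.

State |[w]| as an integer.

210

#0=s has no predecessor
#1=q has no predecessor
#2=q depends on [1:q]
#3=t has no predecessor
#4=t depends on [3:t]
#5=q depends on [2:q]
#6=r depends on [0:s]
sources: [0:s, 1:q, 3:t]
N(rest) = Σ N(rest − s) over sources s of rest; N(one piece) = 1:
  size 1 → [4]=1  [5]=1  [6]=1
  size 2 → [0,6]=1  [2,5]=1  [3,4]=1  [4,5]=2  [4,6]=2  [5,6]=2
  size 3 → [0,4,6]=3  [0,5,6]=3  [1,2,5]=1  [2,4,5]=3  [2,5,6]=3  [3,4,5]=3  [3,4,6]=3  [4,5,6]=6
  size 4 → [0,2,5,6]=6  [0,3,4,6]=6  [0,4,5,6]=12  [1,2,4,5]=4  [1,2,5,6]=4  [2,3,4,5]=6  [2,4,5,6]=12  [3,4,5,6]=12
  size 5 → [0,1,2,5,6]=10  [0,2,4,5,6]=30  [0,3,4,5,6]=30  [1,2,3,4,5]=10  [1,2,4,5,6]=20  [2,3,4,5,6]=30
  first=0(s) contributes 60
  first=1(q) contributes 90
  first=3(t) contributes 60
|[w]| = 210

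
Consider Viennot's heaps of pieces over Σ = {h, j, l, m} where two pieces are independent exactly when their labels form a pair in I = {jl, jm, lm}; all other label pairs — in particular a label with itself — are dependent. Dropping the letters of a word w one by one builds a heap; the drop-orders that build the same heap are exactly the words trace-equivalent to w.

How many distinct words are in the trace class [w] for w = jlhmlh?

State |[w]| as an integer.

0(j) covers ∅
1(l) covers ∅
2(h) covers 0:j, 1:l
3(m) covers 2:h
4(l) covers 2:h
5(h) covers 3:m, 4:l
floor of heap: 0:j, 1:l
completions by unplaced set U, small U first (add the entries for U minus each lowest piece of U):
  |U|=1: {5}:1
  |U|=2: {3,5}:1  {4,5}:1
  |U|=3: {3,4,5}:2
  |U|=4: {2,3,4,5}:2
  start at 0(j): 2
  start at 1(l): 2
sum over floor = 4

4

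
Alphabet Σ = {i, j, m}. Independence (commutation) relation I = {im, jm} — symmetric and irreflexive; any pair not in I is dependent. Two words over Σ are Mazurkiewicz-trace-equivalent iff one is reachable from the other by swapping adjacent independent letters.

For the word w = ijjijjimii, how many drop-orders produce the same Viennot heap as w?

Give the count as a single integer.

drop 0:i onto floor
drop 1:j onto {0:i}
drop 2:j onto {1:j}
drop 3:i onto {2:j}
drop 4:j onto {3:i}
drop 5:j onto {4:j}
drop 6:i onto {5:j}
drop 7:m onto floor
drop 8:i onto {6:i}
drop 9:i onto {8:i}
ground layer = {0:i, 7:m}
drop-orders for the pieces not yet dropped (sum over which currently-grounded one goes next):
  1 to go: {7} 1  {9} 1
  2 to go: {7,9} 2  {8,9} 1
  3 to go: {6,8,9} 1  {7,8,9} 3
  4 to go: {5,6,8,9} 1  {6,7,8,9} 4
  5 to go: {4,5,6,8,9} 1  {5,6,7,8,9} 5
  6 to go: {3,4,5,6,8,9} 1  {4,5,6,7,8,9} 6
  7 to go: {2,3,4,5,6,8,9} 1  {3,4,5,6,7,8,9} 7
  8 to go: {1,2,3,4,5,6,8,9} 1  {2,3,4,5,6,7,8,9} 8
  if 0:i drops first: 9 orders
  if 7:m drops first: 1 orders
heap linearizations: 10

10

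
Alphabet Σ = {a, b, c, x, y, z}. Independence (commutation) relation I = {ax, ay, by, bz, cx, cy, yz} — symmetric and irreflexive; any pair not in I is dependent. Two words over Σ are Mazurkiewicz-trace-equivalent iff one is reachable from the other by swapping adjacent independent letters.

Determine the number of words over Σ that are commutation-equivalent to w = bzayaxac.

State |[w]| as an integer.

drop 0:b onto floor
drop 1:z onto floor
drop 2:a onto {0:b, 1:z}
drop 3:y onto floor
drop 4:a onto {2:a}
drop 5:x onto {0:b, 1:z, 3:y}
drop 6:a onto {4:a}
drop 7:c onto {6:a}
ground layer = {0:b, 1:z, 3:y}
drop-orders for the pieces not yet dropped (sum over which currently-grounded one goes next):
  1 to go: {5} 1  {7} 1
  2 to go: {3,5} 1  {5,7} 2  {6,7} 1
  3 to go: {3,5,7} 3  {4,6,7} 1  {5,6,7} 3
  4 to go: {2,4,6,7} 1  {3,5,6,7} 6  {4,5,6,7} 4
  5 to go: {2,4,5,6,7} 5  {3,4,5,6,7} 10
  6 to go: {0,2,4,5,6,7} 5  {1,2,4,5,6,7} 5  {2,3,4,5,6,7} 15
  if 0:b drops first: 20 orders
  if 1:z drops first: 20 orders
  if 3:y drops first: 10 orders
heap linearizations: 50

50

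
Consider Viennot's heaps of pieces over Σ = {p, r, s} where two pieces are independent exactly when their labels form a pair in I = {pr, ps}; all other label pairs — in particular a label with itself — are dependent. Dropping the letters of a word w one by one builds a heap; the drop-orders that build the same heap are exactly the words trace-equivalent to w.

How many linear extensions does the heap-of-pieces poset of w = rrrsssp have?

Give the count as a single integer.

piece 0:r — minimal
piece 1:r rests on {0:r}
piece 2:r rests on {1:r}
piece 3:s rests on {2:r}
piece 4:s rests on {3:s}
piece 5:s rests on {4:s}
piece 6:p — minimal
minimal pieces: {0:r, 6:p}
ways to finish when only these pieces remain (= sum over removing one remaining piece with nothing left below it):
  1 left: {5}→1  {6}→1
  2 left: {4,5}→1  {5,6}→2
  3 left: {3,4,5}→1  {4,5,6}→3
  4 left: {2,3,4,5}→1  {3,4,5,6}→4
  5 left: {1,2,3,4,5}→1  {2,3,4,5,6}→5
  placing 0:r first → 6 extensions
  placing 6:p first → 1 extensions
total linear extensions = 7

7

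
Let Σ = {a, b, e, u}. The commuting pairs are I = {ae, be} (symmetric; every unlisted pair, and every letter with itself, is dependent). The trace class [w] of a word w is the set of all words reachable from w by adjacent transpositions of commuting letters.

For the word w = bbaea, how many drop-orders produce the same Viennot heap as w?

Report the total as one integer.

5

#0=b has no predecessor
#1=b depends on [0:b]
#2=a depends on [1:b]
#3=e has no predecessor
#4=a depends on [2:a]
sources: [0:b, 3:e]
N(rest) = Σ N(rest − s) over sources s of rest; N(one piece) = 1:
  size 1 → [3]=1  [4]=1
  size 2 → [2,4]=1  [3,4]=2
  size 3 → [1,2,4]=1  [2,3,4]=3
  first=0(b) contributes 4
  first=3(e) contributes 1
|[w]| = 5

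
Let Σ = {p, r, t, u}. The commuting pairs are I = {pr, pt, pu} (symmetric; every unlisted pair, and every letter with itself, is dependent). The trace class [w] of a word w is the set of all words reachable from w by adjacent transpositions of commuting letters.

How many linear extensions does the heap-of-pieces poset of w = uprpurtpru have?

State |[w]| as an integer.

120

0(u) covers ∅
1(p) covers ∅
2(r) covers 0:u
3(p) covers 1:p
4(u) covers 2:r
5(r) covers 4:u
6(t) covers 5:r
7(p) covers 3:p
8(r) covers 6:t
9(u) covers 8:r
floor of heap: 0:u, 1:p
completions by unplaced set U, small U first (add the entries for U minus each lowest piece of U):
  |U|=1: {7}:1  {9}:1
  |U|=2: {3,7}:1  {7,9}:2  {8,9}:1
  |U|=3: {1,3,7}:1  {3,7,9}:3  {6,8,9}:1  {7,8,9}:3
  |U|=4: {1,3,7,9}:4  {3,7,8,9}:6  {5,6,8,9}:1  {6,7,8,9}:4
  |U|=5: {1,3,7,8,9}:10  {3,6,7,8,9}:10  {4,5,6,8,9}:1  {5,6,7,8,9}:5
  |U|=6: {1,3,6,7,8,9}:20  {2,4,5,6,8,9}:1  {3,5,6,7,8,9}:15  {4,5,6,7,8,9}:6
  |U|=7: {0,2,4,5,6,8,9}:1  {1,3,5,6,7,8,9}:35  {2,4,5,6,7,8,9}:7  {3,4,5,6,7,8,9}:21
  |U|=8: {0,2,4,5,6,7,8,9}:8  {1,3,4,5,6,7,8,9}:56  {2,3,4,5,6,7,8,9}:28
  start at 0(u): 84
  start at 1(p): 36
sum over floor = 120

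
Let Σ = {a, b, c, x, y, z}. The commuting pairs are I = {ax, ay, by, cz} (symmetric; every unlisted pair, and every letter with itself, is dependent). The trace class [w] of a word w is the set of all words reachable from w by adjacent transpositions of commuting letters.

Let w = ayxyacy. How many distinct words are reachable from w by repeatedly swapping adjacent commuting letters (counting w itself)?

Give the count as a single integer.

10

0(a) covers ∅
1(y) covers ∅
2(x) covers 1:y
3(y) covers 2:x
4(a) covers 0:a
5(c) covers 3:y, 4:a
6(y) covers 5:c
floor of heap: 0:a, 1:y
completions by unplaced set U, small U first (add the entries for U minus each lowest piece of U):
  |U|=1: {6}:1
  |U|=2: {5,6}:1
  |U|=3: {3,5,6}:1  {4,5,6}:1
  |U|=4: {0,4,5,6}:1  {2,3,5,6}:1  {3,4,5,6}:2
  |U|=5: {0,3,4,5,6}:3  {1,2,3,5,6}:1  {2,3,4,5,6}:3
  start at 0(a): 4
  start at 1(y): 6
sum over floor = 10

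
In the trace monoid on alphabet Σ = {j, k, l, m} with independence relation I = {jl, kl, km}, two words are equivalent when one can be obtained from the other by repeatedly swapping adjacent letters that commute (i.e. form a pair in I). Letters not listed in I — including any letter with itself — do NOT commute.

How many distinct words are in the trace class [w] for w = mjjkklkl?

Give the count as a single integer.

21

drop 0:m onto floor
drop 1:j onto {0:m}
drop 2:j onto {1:j}
drop 3:k onto {2:j}
drop 4:k onto {3:k}
drop 5:l onto {0:m}
drop 6:k onto {4:k}
drop 7:l onto {5:l}
ground layer = {0:m}
drop-orders for the pieces not yet dropped (sum over which currently-grounded one goes next):
  1 to go: {6} 1  {7} 1
  2 to go: {4,6} 1  {5,7} 1  {6,7} 2
  3 to go: {3,4,6} 1  {4,6,7} 3  {5,6,7} 3
  4 to go: {2,3,4,6} 1  {3,4,6,7} 4  {4,5,6,7} 6
  5 to go: {1,2,3,4,6} 1  {2,3,4,6,7} 5  {3,4,5,6,7} 10
  6 to go: {1,2,3,4,6,7} 6  {2,3,4,5,6,7} 15
  if 0:m drops first: 21 orders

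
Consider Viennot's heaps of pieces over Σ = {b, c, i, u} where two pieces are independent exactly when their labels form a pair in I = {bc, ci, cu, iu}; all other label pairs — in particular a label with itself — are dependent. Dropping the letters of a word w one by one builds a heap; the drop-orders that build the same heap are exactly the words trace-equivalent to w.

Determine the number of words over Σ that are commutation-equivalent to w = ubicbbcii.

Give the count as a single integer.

piece 0:u — minimal
piece 1:b rests on {0:u}
piece 2:i rests on {1:b}
piece 3:c — minimal
piece 4:b rests on {2:i}
piece 5:b rests on {4:b}
piece 6:c rests on {3:c}
piece 7:i rests on {5:b}
piece 8:i rests on {7:i}
minimal pieces: {0:u, 3:c}
ways to finish when only these pieces remain (= sum over removing one remaining piece with nothing left below it):
  1 left: {6}→1  {8}→1
  2 left: {3,6}→1  {6,8}→2  {7,8}→1
  3 left: {3,6,8}→3  {5,7,8}→1  {6,7,8}→3
  4 left: {3,6,7,8}→6  {4,5,7,8}→1  {5,6,7,8}→4
  5 left: {2,4,5,7,8}→1  {3,5,6,7,8}→10  {4,5,6,7,8}→5
  6 left: {1,2,4,5,7,8}→1  {2,4,5,6,7,8}→6  {3,4,5,6,7,8}→15
  7 left: {0,1,2,4,5,7,8}→1  {1,2,4,5,6,7,8}→7  {2,3,4,5,6,7,8}→21
  placing 0:u first → 28 extensions
  placing 3:c first → 8 extensions
total linear extensions = 36

36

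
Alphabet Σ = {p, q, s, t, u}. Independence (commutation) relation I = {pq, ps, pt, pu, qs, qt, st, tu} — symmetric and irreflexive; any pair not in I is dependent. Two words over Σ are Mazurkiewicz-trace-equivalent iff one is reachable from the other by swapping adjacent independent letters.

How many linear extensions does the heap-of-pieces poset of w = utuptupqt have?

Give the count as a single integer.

piece 0:u — minimal
piece 1:t — minimal
piece 2:u rests on {0:u}
piece 3:p — minimal
piece 4:t rests on {1:t}
piece 5:u rests on {2:u}
piece 6:p rests on {3:p}
piece 7:q rests on {5:u}
piece 8:t rests on {4:t}
minimal pieces: {0:u, 1:t, 3:p}
ways to finish when only these pieces remain (= sum over removing one remaining piece with nothing left below it):
  1 left: {6}→1  {7}→1  {8}→1
  2 left: {3,6}→1  {4,8}→1  {5,7}→1  {6,7}→2  {6,8}→2  {7,8}→2
  3 left: {1,4,8}→1  {2,5,7}→1  {3,6,7}→3  {3,6,8}→3  {4,6,8}→3  {4,7,8}→3  {5,6,7}→3  {5,7,8}→3  {6,7,8}→6
  4 left: {0,2,5,7}→1  {1,4,6,8}→4  {1,4,7,8}→4  {2,5,6,7}→4  {2,5,7,8}→4  {3,4,6,8}→6  {3,5,6,7}→6  {3,6,7,8}→12  {4,5,7,8}→6  {4,6,7,8}→12  {5,6,7,8}→12
  5 left: {0,2,5,6,7}→5  {0,2,5,7,8}→5  {1,3,4,6,8}→10  {1,4,5,7,8}→10  {1,4,6,7,8}→20  {2,3,5,6,7}→10  {2,4,5,7,8}→10  {2,5,6,7,8}→20  {3,4,6,7,8}→30  {3,5,6,7,8}→30  {4,5,6,7,8}→30
  6 left: {0,2,3,5,6,7}→15  {0,2,4,5,7,8}→15  {0,2,5,6,7,8}→30  {1,2,4,5,7,8}→20  {1,3,4,6,7,8}→60  {1,4,5,6,7,8}→60  {2,3,5,6,7,8}→60  {2,4,5,6,7,8}→60  {3,4,5,6,7,8}→90
  7 left: {0,1,2,4,5,7,8}→35  {0,2,3,5,6,7,8}→105  {0,2,4,5,6,7,8}→105  {1,2,4,5,6,7,8}→140  {1,3,4,5,6,7,8}→210  {2,3,4,5,6,7,8}→210
  placing 0:u first → 560 extensions
  placing 1:t first → 420 extensions
  placing 3:p first → 280 extensions
total linear extensions = 1260

1260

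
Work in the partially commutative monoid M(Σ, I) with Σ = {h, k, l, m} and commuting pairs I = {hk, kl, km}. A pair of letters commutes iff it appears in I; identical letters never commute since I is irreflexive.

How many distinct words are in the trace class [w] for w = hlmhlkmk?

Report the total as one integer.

0(h) covers ∅
1(l) covers 0:h
2(m) covers 1:l
3(h) covers 2:m
4(l) covers 3:h
5(k) covers ∅
6(m) covers 4:l
7(k) covers 5:k
floor of heap: 0:h, 5:k
completions by unplaced set U, small U first (add the entries for U minus each lowest piece of U):
  |U|=1: {6}:1  {7}:1
  |U|=2: {4,6}:1  {5,7}:1  {6,7}:2
  |U|=3: {3,4,6}:1  {4,6,7}:3  {5,6,7}:3
  |U|=4: {2,3,4,6}:1  {3,4,6,7}:4  {4,5,6,7}:6
  |U|=5: {1,2,3,4,6}:1  {2,3,4,6,7}:5  {3,4,5,6,7}:10
  |U|=6: {0,1,2,3,4,6}:1  {1,2,3,4,6,7}:6  {2,3,4,5,6,7}:15
  start at 0(h): 21
  start at 5(k): 7
sum over floor = 28

28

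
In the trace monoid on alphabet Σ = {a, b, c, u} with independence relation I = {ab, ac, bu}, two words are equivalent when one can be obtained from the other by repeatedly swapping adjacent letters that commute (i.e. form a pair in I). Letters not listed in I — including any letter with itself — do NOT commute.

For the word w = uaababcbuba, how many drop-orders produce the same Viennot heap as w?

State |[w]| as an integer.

343

#0=u has no predecessor
#1=a depends on [0:u]
#2=a depends on [1:a]
#3=b has no predecessor
#4=a depends on [2:a]
#5=b depends on [3:b]
#6=c depends on [0:u, 5:b]
#7=b depends on [6:c]
#8=u depends on [4:a, 6:c]
#9=b depends on [7:b]
#10=a depends on [8:u]
sources: [0:u, 3:b]
N(rest) = Σ N(rest − s) over sources s of rest; N(one piece) = 1:
  size 1 → [9]=1  [10]=1
  size 2 → [7,9]=1  [8,10]=1  [9,10]=2
  size 3 → [4,8,10]=1  [7,9,10]=3  [8,9,10]=3
  size 4 → [2,4,8,10]=1  [4,8,9,10]=4  [7,8,9,10]=6
  size 5 → [1,2,4,8,10]=1  [2,4,8,9,10]=5  [4,7,8,9,10]=10  [6,7,8,9,10]=6
  size 6 → [1,2,4,8,9,10]=6  [2,4,7,8,9,10]=15  [4,6,7,8,9,10]=16  [5,6,7,8,9,10]=6
  size 7 → [1,2,4,7,8,9,10]=21  [2,4,6,7,8,9,10]=31  [3,5,6,7,8,9,10]=6  [4,5,6,7,8,9,10]=22
  size 8 → [1,2,4,6,7,8,9,10]=52  [2,4,5,6,7,8,9,10]=53  [3,4,5,6,7,8,9,10]=28
  size 9 → [0,1,2,4,6,7,8,9,10]=52  [1,2,4,5,6,7,8,9,10]=105  [2,3,4,5,6,7,8,9,10]=81
  first=0(u) contributes 186
  first=3(b) contributes 157
|[w]| = 343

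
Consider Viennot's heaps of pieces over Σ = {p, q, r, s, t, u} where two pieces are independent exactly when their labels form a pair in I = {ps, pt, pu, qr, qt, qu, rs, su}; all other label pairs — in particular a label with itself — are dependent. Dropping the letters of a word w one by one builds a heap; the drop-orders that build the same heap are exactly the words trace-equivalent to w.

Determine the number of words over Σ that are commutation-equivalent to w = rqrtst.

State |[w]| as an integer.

4

0(r) covers ∅
1(q) covers ∅
2(r) covers 0:r
3(t) covers 2:r
4(s) covers 1:q, 3:t
5(t) covers 4:s
floor of heap: 0:r, 1:q
completions by unplaced set U, small U first (add the entries for U minus each lowest piece of U):
  |U|=1: {5}:1
  |U|=2: {4,5}:1
  |U|=3: {1,4,5}:1  {3,4,5}:1
  |U|=4: {1,3,4,5}:2  {2,3,4,5}:1
  start at 0(r): 3
  start at 1(q): 1
sum over floor = 4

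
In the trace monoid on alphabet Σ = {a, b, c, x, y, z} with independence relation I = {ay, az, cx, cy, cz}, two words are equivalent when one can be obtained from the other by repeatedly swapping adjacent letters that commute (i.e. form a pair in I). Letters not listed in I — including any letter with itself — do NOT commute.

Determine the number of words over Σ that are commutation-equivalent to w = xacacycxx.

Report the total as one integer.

28

0(x) covers ∅
1(a) covers 0:x
2(c) covers 1:a
3(a) covers 2:c
4(c) covers 3:a
5(y) covers 0:x
6(c) covers 4:c
7(x) covers 3:a, 5:y
8(x) covers 7:x
floor of heap: 0:x
completions by unplaced set U, small U first (add the entries for U minus each lowest piece of U):
  |U|=1: {6}:1  {8}:1
  |U|=2: {4,6}:1  {6,8}:2  {7,8}:1
  |U|=3: {4,6,8}:3  {5,7,8}:1  {6,7,8}:3
  |U|=4: {4,6,7,8}:6  {5,6,7,8}:4
  |U|=5: {3,4,6,7,8}:6  {4,5,6,7,8}:10
  |U|=6: {2,3,4,6,7,8}:6  {3,4,5,6,7,8}:16
  |U|=7: {1,2,3,4,6,7,8}:6  {2,3,4,5,6,7,8}:22
  start at 0(x): 28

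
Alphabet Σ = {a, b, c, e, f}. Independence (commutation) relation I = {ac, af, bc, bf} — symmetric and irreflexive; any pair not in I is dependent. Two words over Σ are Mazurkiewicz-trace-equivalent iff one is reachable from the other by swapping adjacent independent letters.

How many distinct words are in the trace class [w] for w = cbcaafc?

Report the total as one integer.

piece 0:c — minimal
piece 1:b — minimal
piece 2:c rests on {0:c}
piece 3:a rests on {1:b}
piece 4:a rests on {3:a}
piece 5:f rests on {2:c}
piece 6:c rests on {5:f}
minimal pieces: {0:c, 1:b}
ways to finish when only these pieces remain (= sum over removing one remaining piece with nothing left below it):
  1 left: {4}→1  {6}→1
  2 left: {3,4}→1  {4,6}→2  {5,6}→1
  3 left: {1,3,4}→1  {2,5,6}→1  {3,4,6}→3  {4,5,6}→3
  4 left: {0,2,5,6}→1  {1,3,4,6}→4  {2,4,5,6}→4  {3,4,5,6}→6
  5 left: {0,2,4,5,6}→5  {1,3,4,5,6}→10  {2,3,4,5,6}→10
  placing 0:c first → 20 extensions
  placing 1:b first → 15 extensions
total linear extensions = 35

35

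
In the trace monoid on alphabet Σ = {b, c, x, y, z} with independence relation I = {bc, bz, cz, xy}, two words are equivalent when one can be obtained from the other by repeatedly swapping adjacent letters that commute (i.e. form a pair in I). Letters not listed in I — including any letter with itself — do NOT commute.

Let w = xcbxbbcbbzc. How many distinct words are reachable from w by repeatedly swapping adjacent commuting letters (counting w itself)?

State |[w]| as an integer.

piece 0:x — minimal
piece 1:c rests on {0:x}
piece 2:b rests on {0:x}
piece 3:x rests on {1:c, 2:b}
piece 4:b rests on {3:x}
piece 5:b rests on {4:b}
piece 6:c rests on {3:x}
piece 7:b rests on {5:b}
piece 8:b rests on {7:b}
piece 9:z rests on {3:x}
piece 10:c rests on {6:c}
minimal pieces: {0:x}
ways to finish when only these pieces remain (= sum over removing one remaining piece with nothing left below it):
  1 left: {8}→1  {9}→1  {10}→1
  2 left: {6,10}→1  {7,8}→1  {8,9}→2  {8,10}→2  {9,10}→2
  3 left: {5,7,8}→1  {6,8,10}→3  {6,9,10}→3  {7,8,9}→3  {7,8,10}→3  {8,9,10}→6
  4 left: {4,5,7,8}→1  {5,7,8,9}→4  {5,7,8,10}→4  {6,7,8,10}→6  {6,8,9,10}→12  {7,8,9,10}→12
  5 left: {4,5,7,8,9}→5  {4,5,7,8,10}→5  {5,6,7,8,10}→10  {5,7,8,9,10}→20  {6,7,8,9,10}→30
  6 left: {4,5,6,7,8,10}→15  {4,5,7,8,9,10}→30  {5,6,7,8,9,10}→60
  7 left: {4,5,6,7,8,9,10}→105
  8 left: {3,4,5,6,7,8,9,10}→105
  9 left: {1,3,4,5,6,7,8,9,10}→105  {2,3,4,5,6,7,8,9,10}→105
  placing 0:x first → 210 extensions

210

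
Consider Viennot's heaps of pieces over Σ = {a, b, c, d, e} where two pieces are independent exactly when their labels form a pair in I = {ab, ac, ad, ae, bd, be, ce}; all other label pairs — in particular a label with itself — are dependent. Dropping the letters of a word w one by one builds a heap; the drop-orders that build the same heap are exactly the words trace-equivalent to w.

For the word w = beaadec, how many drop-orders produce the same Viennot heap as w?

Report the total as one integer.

#0=b has no predecessor
#1=e has no predecessor
#2=a has no predecessor
#3=a depends on [2:a]
#4=d depends on [1:e]
#5=e depends on [4:d]
#6=c depends on [0:b, 4:d]
sources: [0:b, 1:e, 2:a]
N(rest) = Σ N(rest − s) over sources s of rest; N(one piece) = 1:
  size 1 → [3]=1  [5]=1  [6]=1
  size 2 → [0,6]=1  [2,3]=1  [3,5]=2  [3,6]=2  [5,6]=2
  size 3 → [0,3,6]=3  [0,5,6]=3  [2,3,5]=3  [2,3,6]=3  [3,5,6]=6  [4,5,6]=2
  size 4 → [0,2,3,6]=6  [0,3,5,6]=12  [0,4,5,6]=5  [1,4,5,6]=2  [2,3,5,6]=12  [3,4,5,6]=8
  size 5 → [0,1,4,5,6]=7  [0,2,3,5,6]=30  [0,3,4,5,6]=25  [1,3,4,5,6]=10  [2,3,4,5,6]=20
  first=0(b) contributes 30
  first=1(e) contributes 75
  first=2(a) contributes 42
|[w]| = 147

147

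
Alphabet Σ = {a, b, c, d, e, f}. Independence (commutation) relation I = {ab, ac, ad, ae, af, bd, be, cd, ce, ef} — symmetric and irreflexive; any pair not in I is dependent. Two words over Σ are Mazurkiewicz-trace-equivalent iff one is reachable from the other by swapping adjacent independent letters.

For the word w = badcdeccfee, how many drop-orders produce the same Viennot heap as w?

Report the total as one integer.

2706

#0=b has no predecessor
#1=a has no predecessor
#2=d has no predecessor
#3=c depends on [0:b]
#4=d depends on [2:d]
#5=e depends on [4:d]
#6=c depends on [3:c]
#7=c depends on [6:c]
#8=f depends on [4:d, 7:c]
#9=e depends on [5:e]
#10=e depends on [9:e]
sources: [0:b, 1:a, 2:d]
N(rest) = Σ N(rest − s) over sources s of rest; N(one piece) = 1:
  size 1 → [1]=1  [8]=1  [10]=1
  size 2 → [1,8]=2  [1,10]=2  [7,8]=1  [8,10]=2  [9,10]=1
  size 3 → [1,7,8]=3  [1,8,10]=6  [1,9,10]=3  [5,9,10]=1  [6,7,8]=1  [7,8,10]=3  [8,9,10]=3
  size 4 → [1,5,9,10]=4  [1,6,7,8]=4  [1,7,8,10]=12  [1,8,9,10]=12  [3,6,7,8]=1  [5,8,9,10]=4  [6,7,8,10]=4  [7,8,9,10]=6
  size 5 → [0,3,6,7,8]=1  [1,3,6,7,8]=5  [1,5,8,9,10]=20  [1,6,7,8,10]=20  [1,7,8,9,10]=30  [3,6,7,8,10]=5  [4,5,8,9,10]=4  [5,7,8,9,10]=10  [6,7,8,9,10]=10
  size 6 → [0,1,3,6,7,8]=6  [0,3,6,7,8,10]=6  [1,3,6,7,8,10]=30  [1,4,5,8,9,10]=24  [1,5,7,8,9,10]=60  [1,6,7,8,9,10]=60  [2,4,5,8,9,10]=4  [3,6,7,8,9,10]=15  [4,5,7,8,9,10]=14  [5,6,7,8,9,10]=20
  size 7 → [0,1,3,6,7,8,10]=42  [0,3,6,7,8,9,10]=21  [1,2,4,5,8,9,10]=28  [1,3,6,7,8,9,10]=105  [1,4,5,7,8,9,10]=98  [1,5,6,7,8,9,10]=140  [2,4,5,7,8,9,10]=18  [3,5,6,7,8,9,10]=35  [4,5,6,7,8,9,10]=34
  size 8 → [0,1,3,6,7,8,9,10]=168  [0,3,5,6,7,8,9,10]=56  [1,2,4,5,7,8,9,10]=144  [1,3,5,6,7,8,9,10]=280  [1,4,5,6,7,8,9,10]=272  [2,4,5,6,7,8,9,10]=52  [3,4,5,6,7,8,9,10]=69
  size 9 → [0,1,3,5,6,7,8,9,10]=504  [0,3,4,5,6,7,8,9,10]=125  [1,2,4,5,6,7,8,9,10]=468  [1,3,4,5,6,7,8,9,10]=621  [2,3,4,5,6,7,8,9,10]=121
  first=0(b) contributes 1210
  first=1(a) contributes 246
  first=2(d) contributes 1250
|[w]| = 2706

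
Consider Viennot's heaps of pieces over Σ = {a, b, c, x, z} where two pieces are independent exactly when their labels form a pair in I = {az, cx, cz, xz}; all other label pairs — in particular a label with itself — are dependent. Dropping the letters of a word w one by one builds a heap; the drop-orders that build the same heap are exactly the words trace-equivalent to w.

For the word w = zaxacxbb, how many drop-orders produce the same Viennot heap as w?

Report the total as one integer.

12

drop 0:z onto floor
drop 1:a onto floor
drop 2:x onto {1:a}
drop 3:a onto {2:x}
drop 4:c onto {3:a}
drop 5:x onto {3:a}
drop 6:b onto {0:z, 4:c, 5:x}
drop 7:b onto {6:b}
ground layer = {0:z, 1:a}
drop-orders for the pieces not yet dropped (sum over which currently-grounded one goes next):
  1 to go: {7} 1
  2 to go: {6,7} 1
  3 to go: {0,6,7} 1  {4,6,7} 1  {5,6,7} 1
  4 to go: {0,4,6,7} 2  {0,5,6,7} 2  {4,5,6,7} 2
  5 to go: {0,4,5,6,7} 6  {3,4,5,6,7} 2
  6 to go: {0,3,4,5,6,7} 8  {2,3,4,5,6,7} 2
  if 0:z drops first: 2 orders
  if 1:a drops first: 10 orders
heap linearizations: 12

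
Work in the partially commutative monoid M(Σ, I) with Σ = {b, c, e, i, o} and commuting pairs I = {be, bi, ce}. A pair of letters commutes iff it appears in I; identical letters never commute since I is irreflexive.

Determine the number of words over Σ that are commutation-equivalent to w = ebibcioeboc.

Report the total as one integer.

#0=e has no predecessor
#1=b has no predecessor
#2=i depends on [0:e]
#3=b depends on [1:b]
#4=c depends on [2:i, 3:b]
#5=i depends on [4:c]
#6=o depends on [5:i]
#7=e depends on [6:o]
#8=b depends on [6:o]
#9=o depends on [7:e, 8:b]
#10=c depends on [9:o]
sources: [0:e, 1:b]
N(rest) = Σ N(rest − s) over sources s of rest; N(one piece) = 1:
  size 1 → [10]=1
  size 2 → [9,10]=1
  size 3 → [7,9,10]=1  [8,9,10]=1
  size 4 → [7,8,9,10]=2
  size 5 → [6,7,8,9,10]=2
  size 6 → [5,6,7,8,9,10]=2
  size 7 → [4,5,6,7,8,9,10]=2
  size 8 → [2,4,5,6,7,8,9,10]=2  [3,4,5,6,7,8,9,10]=2
  size 9 → [0,2,4,5,6,7,8,9,10]=2  [1,3,4,5,6,7,8,9,10]=2  [2,3,4,5,6,7,8,9,10]=4
  first=0(e) contributes 6
  first=1(b) contributes 6
|[w]| = 12

12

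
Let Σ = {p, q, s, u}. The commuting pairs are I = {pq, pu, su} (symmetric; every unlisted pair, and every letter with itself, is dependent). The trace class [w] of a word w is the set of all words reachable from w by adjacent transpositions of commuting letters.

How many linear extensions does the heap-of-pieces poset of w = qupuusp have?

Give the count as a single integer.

30

piece 0:q — minimal
piece 1:u rests on {0:q}
piece 2:p — minimal
piece 3:u rests on {1:u}
piece 4:u rests on {3:u}
piece 5:s rests on {0:q, 2:p}
piece 6:p rests on {5:s}
minimal pieces: {0:q, 2:p}
ways to finish when only these pieces remain (= sum over removing one remaining piece with nothing left below it):
  1 left: {4}→1  {6}→1
  2 left: {3,4}→1  {4,6}→2  {5,6}→1
  3 left: {1,3,4}→1  {2,5,6}→1  {3,4,6}→3  {4,5,6}→3
  4 left: {1,3,4,6}→4  {2,4,5,6}→4  {3,4,5,6}→6
  5 left: {1,3,4,5,6}→10  {2,3,4,5,6}→10
  placing 0:q first → 20 extensions
  placing 2:p first → 10 extensions
total linear extensions = 30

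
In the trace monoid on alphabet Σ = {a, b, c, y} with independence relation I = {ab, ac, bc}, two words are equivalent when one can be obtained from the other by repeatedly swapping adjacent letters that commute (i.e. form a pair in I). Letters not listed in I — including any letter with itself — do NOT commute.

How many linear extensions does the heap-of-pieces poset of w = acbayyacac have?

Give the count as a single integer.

#0=a has no predecessor
#1=c has no predecessor
#2=b has no predecessor
#3=a depends on [0:a]
#4=y depends on [1:c, 2:b, 3:a]
#5=y depends on [4:y]
#6=a depends on [5:y]
#7=c depends on [5:y]
#8=a depends on [6:a]
#9=c depends on [7:c]
sources: [0:a, 1:c, 2:b]
N(rest) = Σ N(rest − s) over sources s of rest; N(one piece) = 1:
  size 1 → [8]=1  [9]=1
  size 2 → [6,8]=1  [7,9]=1  [8,9]=2
  size 3 → [6,8,9]=3  [7,8,9]=3
  size 4 → [6,7,8,9]=6
  size 5 → [5,6,7,8,9]=6
  size 6 → [4,5,6,7,8,9]=6
  size 7 → [1,4,5,6,7,8,9]=6  [2,4,5,6,7,8,9]=6  [3,4,5,6,7,8,9]=6
  size 8 → [0,3,4,5,6,7,8,9]=6  [1,2,4,5,6,7,8,9]=12  [1,3,4,5,6,7,8,9]=12  [2,3,4,5,6,7,8,9]=12
  first=0(a) contributes 36
  first=1(c) contributes 18
  first=2(b) contributes 18
|[w]| = 72

72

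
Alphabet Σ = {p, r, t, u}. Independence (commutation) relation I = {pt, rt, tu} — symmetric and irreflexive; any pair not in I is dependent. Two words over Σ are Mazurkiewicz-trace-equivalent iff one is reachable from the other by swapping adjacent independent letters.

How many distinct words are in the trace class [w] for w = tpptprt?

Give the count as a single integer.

35

#0=t has no predecessor
#1=p has no predecessor
#2=p depends on [1:p]
#3=t depends on [0:t]
#4=p depends on [2:p]
#5=r depends on [4:p]
#6=t depends on [3:t]
sources: [0:t, 1:p]
N(rest) = Σ N(rest − s) over sources s of rest; N(one piece) = 1:
  size 1 → [5]=1  [6]=1
  size 2 → [3,6]=1  [4,5]=1  [5,6]=2
  size 3 → [0,3,6]=1  [2,4,5]=1  [3,5,6]=3  [4,5,6]=3
  size 4 → [0,3,5,6]=4  [1,2,4,5]=1  [2,4,5,6]=4  [3,4,5,6]=6
  size 5 → [0,3,4,5,6]=10  [1,2,4,5,6]=5  [2,3,4,5,6]=10
  first=0(t) contributes 15
  first=1(p) contributes 20
|[w]| = 35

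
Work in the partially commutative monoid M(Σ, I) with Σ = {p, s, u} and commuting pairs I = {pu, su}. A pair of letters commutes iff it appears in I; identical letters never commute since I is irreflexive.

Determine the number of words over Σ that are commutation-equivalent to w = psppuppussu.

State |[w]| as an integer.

165

#0=p has no predecessor
#1=s depends on [0:p]
#2=p depends on [1:s]
#3=p depends on [2:p]
#4=u has no predecessor
#5=p depends on [3:p]
#6=p depends on [5:p]
#7=u depends on [4:u]
#8=s depends on [6:p]
#9=s depends on [8:s]
#10=u depends on [7:u]
sources: [0:p, 4:u]
N(rest) = Σ N(rest − s) over sources s of rest; N(one piece) = 1:
  size 1 → [9]=1  [10]=1
  size 2 → [7,10]=1  [8,9]=1  [9,10]=2
  size 3 → [4,7,10]=1  [6,8,9]=1  [7,9,10]=3  [8,9,10]=3
  size 4 → [4,7,9,10]=4  [5,6,8,9]=1  [6,8,9,10]=4  [7,8,9,10]=6
  size 5 → [3,5,6,8,9]=1  [4,7,8,9,10]=10  [5,6,8,9,10]=5  [6,7,8,9,10]=10
  size 6 → [2,3,5,6,8,9]=1  [3,5,6,8,9,10]=6  [4,6,7,8,9,10]=20  [5,6,7,8,9,10]=15
  size 7 → [1,2,3,5,6,8,9]=1  [2,3,5,6,8,9,10]=7  [3,5,6,7,8,9,10]=21  [4,5,6,7,8,9,10]=35
  size 8 → [0,1,2,3,5,6,8,9]=1  [1,2,3,5,6,8,9,10]=8  [2,3,5,6,7,8,9,10]=28  [3,4,5,6,7,8,9,10]=56
  size 9 → [0,1,2,3,5,6,8,9,10]=9  [1,2,3,5,6,7,8,9,10]=36  [2,3,4,5,6,7,8,9,10]=84
  first=0(p) contributes 120
  first=4(u) contributes 45
|[w]| = 165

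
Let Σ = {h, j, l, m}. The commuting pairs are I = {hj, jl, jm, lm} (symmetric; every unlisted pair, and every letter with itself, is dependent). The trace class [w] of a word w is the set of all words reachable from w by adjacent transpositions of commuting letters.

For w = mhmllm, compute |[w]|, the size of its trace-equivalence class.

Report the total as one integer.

0(m) covers ∅
1(h) covers 0:m
2(m) covers 1:h
3(l) covers 1:h
4(l) covers 3:l
5(m) covers 2:m
floor of heap: 0:m
completions by unplaced set U, small U first (add the entries for U minus each lowest piece of U):
  |U|=1: {4}:1  {5}:1
  |U|=2: {2,5}:1  {3,4}:1  {4,5}:2
  |U|=3: {2,4,5}:3  {3,4,5}:3
  |U|=4: {2,3,4,5}:6
  start at 0(m): 6

6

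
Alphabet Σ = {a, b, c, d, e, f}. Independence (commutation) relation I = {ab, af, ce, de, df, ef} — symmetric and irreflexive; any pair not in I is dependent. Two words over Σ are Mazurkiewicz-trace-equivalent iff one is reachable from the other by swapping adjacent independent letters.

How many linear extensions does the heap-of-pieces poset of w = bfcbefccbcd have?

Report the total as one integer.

4

drop 0:b onto floor
drop 1:f onto {0:b}
drop 2:c onto {1:f}
drop 3:b onto {2:c}
drop 4:e onto {3:b}
drop 5:f onto {3:b}
drop 6:c onto {5:f}
drop 7:c onto {6:c}
drop 8:b onto {4:e, 7:c}
drop 9:c onto {8:b}
drop 10:d onto {9:c}
ground layer = {0:b}
drop-orders for the pieces not yet dropped (sum over which currently-grounded one goes next):
  1 to go: {10} 1
  2 to go: {9,10} 1
  3 to go: {8,9,10} 1
  4 to go: {4,8,9,10} 1  {7,8,9,10} 1
  5 to go: {4,7,8,9,10} 2  {6,7,8,9,10} 1
  6 to go: {4,6,7,8,9,10} 3  {5,6,7,8,9,10} 1
  7 to go: {4,5,6,7,8,9,10} 4
  8 to go: {3,4,5,6,7,8,9,10} 4
  9 to go: {2,3,4,5,6,7,8,9,10} 4
  if 0:b drops first: 4 orders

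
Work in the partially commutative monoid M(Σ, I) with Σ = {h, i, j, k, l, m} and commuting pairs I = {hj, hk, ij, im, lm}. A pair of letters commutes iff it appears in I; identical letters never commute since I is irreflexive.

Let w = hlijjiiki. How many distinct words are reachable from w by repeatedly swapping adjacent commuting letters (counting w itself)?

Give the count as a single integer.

10

#0=h has no predecessor
#1=l depends on [0:h]
#2=i depends on [1:l]
#3=j depends on [1:l]
#4=j depends on [3:j]
#5=i depends on [2:i]
#6=i depends on [5:i]
#7=k depends on [4:j, 6:i]
#8=i depends on [7:k]
sources: [0:h]
N(rest) = Σ N(rest − s) over sources s of rest; N(one piece) = 1:
  size 1 → [8]=1
  size 2 → [7,8]=1
  size 3 → [4,7,8]=1  [6,7,8]=1
  size 4 → [3,4,7,8]=1  [4,6,7,8]=2  [5,6,7,8]=1
  size 5 → [2,5,6,7,8]=1  [3,4,6,7,8]=3  [4,5,6,7,8]=3
  size 6 → [2,4,5,6,7,8]=4  [3,4,5,6,7,8]=6
  size 7 → [2,3,4,5,6,7,8]=10
  first=0(h) contributes 10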